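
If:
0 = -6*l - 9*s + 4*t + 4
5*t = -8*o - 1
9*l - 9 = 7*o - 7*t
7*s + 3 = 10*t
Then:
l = -325/214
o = -283/214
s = 247/107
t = 205/107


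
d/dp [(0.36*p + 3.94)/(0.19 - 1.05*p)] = (4.41567*p - 0.799026)/(1.05*p - 0.19)^3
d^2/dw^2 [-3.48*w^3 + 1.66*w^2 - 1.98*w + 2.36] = 3.32 - 20.88*w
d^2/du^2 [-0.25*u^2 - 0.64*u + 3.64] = -0.500000000000000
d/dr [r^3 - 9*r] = 3*r^2 - 9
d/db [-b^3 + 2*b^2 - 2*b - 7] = -3*b^2 + 4*b - 2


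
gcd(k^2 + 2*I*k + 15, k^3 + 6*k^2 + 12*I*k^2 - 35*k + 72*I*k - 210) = k + 5*I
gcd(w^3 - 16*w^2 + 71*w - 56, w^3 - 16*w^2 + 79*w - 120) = w - 8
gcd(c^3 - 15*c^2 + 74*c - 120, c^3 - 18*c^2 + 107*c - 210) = c^2 - 11*c + 30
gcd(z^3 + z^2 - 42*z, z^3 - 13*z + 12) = 1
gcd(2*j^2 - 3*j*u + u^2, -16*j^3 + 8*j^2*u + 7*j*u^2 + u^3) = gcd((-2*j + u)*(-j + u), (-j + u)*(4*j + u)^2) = -j + u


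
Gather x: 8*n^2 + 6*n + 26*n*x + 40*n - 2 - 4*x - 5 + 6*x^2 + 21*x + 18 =8*n^2 + 46*n + 6*x^2 + x*(26*n + 17) + 11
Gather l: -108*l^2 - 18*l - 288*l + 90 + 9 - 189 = -108*l^2 - 306*l - 90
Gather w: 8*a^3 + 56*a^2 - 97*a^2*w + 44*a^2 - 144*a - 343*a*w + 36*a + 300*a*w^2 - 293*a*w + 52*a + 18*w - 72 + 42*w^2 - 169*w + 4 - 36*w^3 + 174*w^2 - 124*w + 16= 8*a^3 + 100*a^2 - 56*a - 36*w^3 + w^2*(300*a + 216) + w*(-97*a^2 - 636*a - 275) - 52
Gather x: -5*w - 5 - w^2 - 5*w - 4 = -w^2 - 10*w - 9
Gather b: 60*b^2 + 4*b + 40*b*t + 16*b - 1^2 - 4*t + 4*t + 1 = 60*b^2 + b*(40*t + 20)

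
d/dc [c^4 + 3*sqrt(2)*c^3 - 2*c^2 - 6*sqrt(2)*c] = 4*c^3 + 9*sqrt(2)*c^2 - 4*c - 6*sqrt(2)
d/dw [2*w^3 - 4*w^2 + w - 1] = 6*w^2 - 8*w + 1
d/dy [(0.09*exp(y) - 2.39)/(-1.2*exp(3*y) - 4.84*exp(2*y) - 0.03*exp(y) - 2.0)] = (0.216*exp(3*y) - 8.1684*exp(2*y) - 23.1352*exp(y) - 0.2517)*exp(y)/(1.44*exp(6*y) + 11.616*exp(5*y) + 23.4976*exp(4*y) + 5.0904*exp(3*y) + 19.3609*exp(2*y) + 0.12*exp(y) + 4.0)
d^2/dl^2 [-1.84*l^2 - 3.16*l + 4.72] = -3.68000000000000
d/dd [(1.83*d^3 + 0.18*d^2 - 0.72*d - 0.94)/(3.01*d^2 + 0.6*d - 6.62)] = (5.5083*d^4 + 2.196*d^3 - 34.0686*d^2 + 3.2756*d + 5.3304)/(9.0601*d^4 + 3.612*d^3 - 39.4924*d^2 - 7.944*d + 43.8244)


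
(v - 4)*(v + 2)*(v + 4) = v^3 + 2*v^2 - 16*v - 32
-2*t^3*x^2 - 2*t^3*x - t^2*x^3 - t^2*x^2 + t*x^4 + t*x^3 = x*(-2*t + x)*(t + x)*(t*x + t)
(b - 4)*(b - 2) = b^2 - 6*b + 8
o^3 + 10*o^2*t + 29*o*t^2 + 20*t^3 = (o + t)*(o + 4*t)*(o + 5*t)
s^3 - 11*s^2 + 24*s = s*(s - 8)*(s - 3)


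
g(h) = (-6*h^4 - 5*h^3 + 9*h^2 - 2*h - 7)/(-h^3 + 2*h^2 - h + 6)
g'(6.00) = 3.96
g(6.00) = 59.38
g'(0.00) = -0.53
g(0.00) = -1.17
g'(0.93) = -2.89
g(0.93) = -1.60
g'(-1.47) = 1.22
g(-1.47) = 0.22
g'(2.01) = -92.90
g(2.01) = -28.66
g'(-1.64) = 1.91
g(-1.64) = -0.05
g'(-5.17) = 5.61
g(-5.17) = -16.53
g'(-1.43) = 1.05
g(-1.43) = 0.26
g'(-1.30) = 0.47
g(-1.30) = 0.36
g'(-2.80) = 4.54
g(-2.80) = -4.09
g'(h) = (3*h^2 - 4*h + 1)*(-6*h^4 - 5*h^3 + 9*h^2 - 2*h - 7)/(-h^3 + 2*h^2 - h + 6)^2 + (-24*h^3 - 15*h^2 + 18*h - 2)/(-h^3 + 2*h^2 - h + 6)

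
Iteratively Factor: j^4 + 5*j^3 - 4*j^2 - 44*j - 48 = (j + 4)*(j^3 + j^2 - 8*j - 12) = (j + 2)*(j + 4)*(j^2 - j - 6) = (j + 2)^2*(j + 4)*(j - 3)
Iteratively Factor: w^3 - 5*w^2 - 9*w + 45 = (w - 5)*(w^2 - 9) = (w - 5)*(w + 3)*(w - 3)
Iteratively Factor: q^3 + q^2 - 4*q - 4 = (q + 2)*(q^2 - q - 2) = (q - 2)*(q + 2)*(q + 1)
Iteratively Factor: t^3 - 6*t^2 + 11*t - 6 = (t - 2)*(t^2 - 4*t + 3) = (t - 3)*(t - 2)*(t - 1)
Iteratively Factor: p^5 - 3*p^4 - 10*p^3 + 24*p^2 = (p - 2)*(p^4 - p^3 - 12*p^2) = p*(p - 2)*(p^3 - p^2 - 12*p) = p^2*(p - 2)*(p^2 - p - 12) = p^2*(p - 4)*(p - 2)*(p + 3)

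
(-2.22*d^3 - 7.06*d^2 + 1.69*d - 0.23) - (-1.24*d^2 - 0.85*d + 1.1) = -2.22*d^3 - 5.82*d^2 + 2.54*d - 1.33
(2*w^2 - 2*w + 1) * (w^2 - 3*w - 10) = 2*w^4 - 8*w^3 - 13*w^2 + 17*w - 10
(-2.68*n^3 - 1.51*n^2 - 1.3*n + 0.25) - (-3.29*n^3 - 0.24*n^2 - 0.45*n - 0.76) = 0.61*n^3 - 1.27*n^2 - 0.85*n + 1.01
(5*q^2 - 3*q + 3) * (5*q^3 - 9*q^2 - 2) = 25*q^5 - 60*q^4 + 42*q^3 - 37*q^2 + 6*q - 6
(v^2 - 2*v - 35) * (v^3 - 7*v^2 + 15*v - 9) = v^5 - 9*v^4 - 6*v^3 + 206*v^2 - 507*v + 315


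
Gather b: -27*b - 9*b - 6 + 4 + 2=-36*b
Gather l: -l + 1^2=1 - l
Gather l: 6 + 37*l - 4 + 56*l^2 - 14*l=56*l^2 + 23*l + 2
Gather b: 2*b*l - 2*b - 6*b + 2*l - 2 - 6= b*(2*l - 8) + 2*l - 8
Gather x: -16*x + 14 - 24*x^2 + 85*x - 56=-24*x^2 + 69*x - 42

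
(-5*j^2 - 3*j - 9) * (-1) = 5*j^2 + 3*j + 9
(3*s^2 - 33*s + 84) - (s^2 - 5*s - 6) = 2*s^2 - 28*s + 90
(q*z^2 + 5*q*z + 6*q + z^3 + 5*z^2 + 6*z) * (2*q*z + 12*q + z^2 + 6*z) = 2*q^2*z^3 + 22*q^2*z^2 + 72*q^2*z + 72*q^2 + 3*q*z^4 + 33*q*z^3 + 108*q*z^2 + 108*q*z + z^5 + 11*z^4 + 36*z^3 + 36*z^2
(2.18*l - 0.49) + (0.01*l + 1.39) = 2.19*l + 0.9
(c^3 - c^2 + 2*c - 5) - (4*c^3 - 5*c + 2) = -3*c^3 - c^2 + 7*c - 7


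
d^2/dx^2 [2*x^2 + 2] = 4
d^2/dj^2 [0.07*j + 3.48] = 0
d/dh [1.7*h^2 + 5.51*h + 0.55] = 3.4*h + 5.51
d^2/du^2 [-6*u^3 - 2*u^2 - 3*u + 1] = -36*u - 4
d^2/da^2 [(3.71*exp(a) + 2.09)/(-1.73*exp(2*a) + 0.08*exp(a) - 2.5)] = (-11.103659*exp(4*a) - 25.534108*exp(3*a) + 97.142268*exp(2*a) + 35.401624*exp(a) - 23.6055)*exp(a)/(5.177717*exp(6*a) - 0.718296*exp(5*a) + 22.479966*exp(4*a) - 2.076512*exp(3*a) + 32.4855*exp(2*a) - 1.5*exp(a) + 15.625)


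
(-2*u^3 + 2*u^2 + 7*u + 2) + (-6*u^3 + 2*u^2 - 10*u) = -8*u^3 + 4*u^2 - 3*u + 2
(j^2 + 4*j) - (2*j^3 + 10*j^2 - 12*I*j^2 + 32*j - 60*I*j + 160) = -2*j^3 - 9*j^2 + 12*I*j^2 - 28*j + 60*I*j - 160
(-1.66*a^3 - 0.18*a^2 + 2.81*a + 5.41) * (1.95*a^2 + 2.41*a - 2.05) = -3.237*a^5 - 4.3516*a^4 + 8.4487*a^3 + 17.6906*a^2 + 7.2776*a - 11.0905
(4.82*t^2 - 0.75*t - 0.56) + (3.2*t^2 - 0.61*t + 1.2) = 8.02*t^2 - 1.36*t + 0.64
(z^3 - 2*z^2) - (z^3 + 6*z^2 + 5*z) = -8*z^2 - 5*z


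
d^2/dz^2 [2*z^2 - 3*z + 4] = 4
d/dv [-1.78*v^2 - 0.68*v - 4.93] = -3.56*v - 0.68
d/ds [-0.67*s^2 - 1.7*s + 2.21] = -1.34*s - 1.7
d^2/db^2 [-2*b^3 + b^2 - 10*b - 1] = 2 - 12*b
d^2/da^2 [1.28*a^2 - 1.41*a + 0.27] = 2.56000000000000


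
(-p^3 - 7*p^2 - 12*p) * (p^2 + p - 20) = -p^5 - 8*p^4 + p^3 + 128*p^2 + 240*p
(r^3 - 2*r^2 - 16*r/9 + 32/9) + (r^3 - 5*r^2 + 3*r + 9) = 2*r^3 - 7*r^2 + 11*r/9 + 113/9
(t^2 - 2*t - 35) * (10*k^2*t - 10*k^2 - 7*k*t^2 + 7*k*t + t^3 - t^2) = 10*k^2*t^3 - 30*k^2*t^2 - 330*k^2*t + 350*k^2 - 7*k*t^4 + 21*k*t^3 + 231*k*t^2 - 245*k*t + t^5 - 3*t^4 - 33*t^3 + 35*t^2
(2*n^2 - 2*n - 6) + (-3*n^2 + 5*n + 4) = -n^2 + 3*n - 2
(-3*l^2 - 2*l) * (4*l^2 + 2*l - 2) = -12*l^4 - 14*l^3 + 2*l^2 + 4*l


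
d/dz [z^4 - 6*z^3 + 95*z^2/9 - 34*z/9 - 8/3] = 4*z^3 - 18*z^2 + 190*z/9 - 34/9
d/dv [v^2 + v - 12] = 2*v + 1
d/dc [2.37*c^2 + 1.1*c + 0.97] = 4.74*c + 1.1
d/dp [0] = 0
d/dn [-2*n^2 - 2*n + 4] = -4*n - 2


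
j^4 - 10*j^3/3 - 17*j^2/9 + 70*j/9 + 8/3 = (j - 3)*(j - 2)*(j + 1/3)*(j + 4/3)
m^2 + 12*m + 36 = (m + 6)^2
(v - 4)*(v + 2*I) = v^2 - 4*v + 2*I*v - 8*I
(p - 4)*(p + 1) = p^2 - 3*p - 4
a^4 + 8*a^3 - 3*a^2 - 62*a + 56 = (a - 2)*(a - 1)*(a + 4)*(a + 7)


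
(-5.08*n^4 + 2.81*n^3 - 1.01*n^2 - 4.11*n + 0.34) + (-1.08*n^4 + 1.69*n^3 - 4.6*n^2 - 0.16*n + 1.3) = -6.16*n^4 + 4.5*n^3 - 5.61*n^2 - 4.27*n + 1.64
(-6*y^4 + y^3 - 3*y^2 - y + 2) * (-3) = 18*y^4 - 3*y^3 + 9*y^2 + 3*y - 6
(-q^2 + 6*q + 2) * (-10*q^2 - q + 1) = 10*q^4 - 59*q^3 - 27*q^2 + 4*q + 2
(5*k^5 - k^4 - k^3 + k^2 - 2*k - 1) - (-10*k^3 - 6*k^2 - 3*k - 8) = 5*k^5 - k^4 + 9*k^3 + 7*k^2 + k + 7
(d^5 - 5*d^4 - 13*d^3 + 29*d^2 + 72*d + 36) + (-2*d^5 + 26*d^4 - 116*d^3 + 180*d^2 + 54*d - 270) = -d^5 + 21*d^4 - 129*d^3 + 209*d^2 + 126*d - 234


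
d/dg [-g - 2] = -1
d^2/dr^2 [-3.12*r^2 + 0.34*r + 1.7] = -6.24000000000000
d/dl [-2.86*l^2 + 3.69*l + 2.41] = 3.69 - 5.72*l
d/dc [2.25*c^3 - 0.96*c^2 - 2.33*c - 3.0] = 6.75*c^2 - 1.92*c - 2.33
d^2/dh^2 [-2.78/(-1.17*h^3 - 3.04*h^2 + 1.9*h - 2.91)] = (-(19.5156*h + 16.9024)*(1.17*h^3 + 3.04*h^2 - 1.9*h + 2.91) + 2.78*(3.51*h^2 + 6.08*h - 1.9)*(7.02*h^2 + 12.16*h - 3.8))/(1.17*h^3 + 3.04*h^2 - 1.9*h + 2.91)^3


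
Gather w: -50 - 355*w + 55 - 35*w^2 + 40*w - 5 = -35*w^2 - 315*w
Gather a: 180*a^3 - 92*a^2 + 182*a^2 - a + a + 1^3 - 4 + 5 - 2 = 180*a^3 + 90*a^2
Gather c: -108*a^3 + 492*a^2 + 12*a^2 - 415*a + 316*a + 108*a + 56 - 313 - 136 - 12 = -108*a^3 + 504*a^2 + 9*a - 405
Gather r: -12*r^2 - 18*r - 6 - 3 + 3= -12*r^2 - 18*r - 6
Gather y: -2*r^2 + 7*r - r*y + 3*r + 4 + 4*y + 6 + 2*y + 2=-2*r^2 + 10*r + y*(6 - r) + 12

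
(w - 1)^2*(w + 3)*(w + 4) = w^4 + 5*w^3 - w^2 - 17*w + 12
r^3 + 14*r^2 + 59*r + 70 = (r + 2)*(r + 5)*(r + 7)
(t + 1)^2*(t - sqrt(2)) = t^3 - sqrt(2)*t^2 + 2*t^2 - 2*sqrt(2)*t + t - sqrt(2)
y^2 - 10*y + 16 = (y - 8)*(y - 2)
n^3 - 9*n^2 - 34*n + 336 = (n - 8)*(n - 7)*(n + 6)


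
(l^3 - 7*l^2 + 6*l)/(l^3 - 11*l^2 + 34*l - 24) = l/(l - 4)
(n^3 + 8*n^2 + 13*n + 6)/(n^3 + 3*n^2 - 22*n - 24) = (n + 1)/(n - 4)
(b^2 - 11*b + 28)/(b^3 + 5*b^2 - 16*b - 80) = (b - 7)/(b^2 + 9*b + 20)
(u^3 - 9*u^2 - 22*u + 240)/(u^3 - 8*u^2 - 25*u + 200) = (u - 6)/(u - 5)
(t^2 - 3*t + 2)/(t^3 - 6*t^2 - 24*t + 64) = (t - 1)/(t^2 - 4*t - 32)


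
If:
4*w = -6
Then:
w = -3/2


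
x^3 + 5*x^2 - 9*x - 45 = (x - 3)*(x + 3)*(x + 5)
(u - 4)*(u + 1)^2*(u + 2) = u^4 - 11*u^2 - 18*u - 8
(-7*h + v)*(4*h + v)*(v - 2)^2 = -28*h^2*v^2 + 112*h^2*v - 112*h^2 - 3*h*v^3 + 12*h*v^2 - 12*h*v + v^4 - 4*v^3 + 4*v^2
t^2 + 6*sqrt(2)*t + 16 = (t + 2*sqrt(2))*(t + 4*sqrt(2))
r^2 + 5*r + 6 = (r + 2)*(r + 3)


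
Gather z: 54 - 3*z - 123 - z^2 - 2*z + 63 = -z^2 - 5*z - 6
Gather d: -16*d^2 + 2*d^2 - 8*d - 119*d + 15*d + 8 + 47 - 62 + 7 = -14*d^2 - 112*d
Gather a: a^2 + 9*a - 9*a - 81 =a^2 - 81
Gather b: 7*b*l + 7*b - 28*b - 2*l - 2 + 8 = b*(7*l - 21) - 2*l + 6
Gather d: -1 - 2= -3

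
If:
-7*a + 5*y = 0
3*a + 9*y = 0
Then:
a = 0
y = 0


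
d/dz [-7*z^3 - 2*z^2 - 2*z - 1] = -21*z^2 - 4*z - 2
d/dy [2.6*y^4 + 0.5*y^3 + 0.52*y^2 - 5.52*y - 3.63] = 10.4*y^3 + 1.5*y^2 + 1.04*y - 5.52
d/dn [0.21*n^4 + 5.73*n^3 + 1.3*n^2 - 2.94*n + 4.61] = 0.84*n^3 + 17.19*n^2 + 2.6*n - 2.94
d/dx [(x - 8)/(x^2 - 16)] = (x^2 - 2*x*(x - 8) - 16)/(x^2 - 16)^2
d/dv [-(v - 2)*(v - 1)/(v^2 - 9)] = (-3*v^2 + 22*v - 27)/(v^4 - 18*v^2 + 81)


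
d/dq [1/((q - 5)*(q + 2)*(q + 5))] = (-(q - 5)*(q + 2) - (q - 5)*(q + 5) - (q + 2)*(q + 5))/((q - 5)^2*(q + 2)^2*(q + 5)^2)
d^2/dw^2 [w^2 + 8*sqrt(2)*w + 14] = 2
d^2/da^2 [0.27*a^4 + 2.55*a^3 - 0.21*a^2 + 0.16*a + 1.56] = 3.24*a^2 + 15.3*a - 0.42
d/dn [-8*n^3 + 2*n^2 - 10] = 4*n*(1 - 6*n)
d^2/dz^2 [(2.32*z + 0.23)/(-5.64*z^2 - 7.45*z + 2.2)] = (-(2.32*z + 0.23)*(11.28*z + 7.45)*(22.56*z + 14.9) + (78.5088*z + 37.1624)*(5.64*z^2 + 7.45*z - 2.2))/(5.64*z^2 + 7.45*z - 2.2)^3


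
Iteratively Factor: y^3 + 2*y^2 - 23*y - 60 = (y + 3)*(y^2 - y - 20) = (y + 3)*(y + 4)*(y - 5)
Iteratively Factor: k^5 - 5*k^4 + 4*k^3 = (k)*(k^4 - 5*k^3 + 4*k^2) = k*(k - 1)*(k^3 - 4*k^2) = k*(k - 4)*(k - 1)*(k^2) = k^2*(k - 4)*(k - 1)*(k)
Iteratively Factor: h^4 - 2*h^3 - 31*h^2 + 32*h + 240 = (h - 5)*(h^3 + 3*h^2 - 16*h - 48) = (h - 5)*(h - 4)*(h^2 + 7*h + 12) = (h - 5)*(h - 4)*(h + 4)*(h + 3)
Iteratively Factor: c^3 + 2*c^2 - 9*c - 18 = (c - 3)*(c^2 + 5*c + 6) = (c - 3)*(c + 2)*(c + 3)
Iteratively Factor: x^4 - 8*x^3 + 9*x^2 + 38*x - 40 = (x - 4)*(x^3 - 4*x^2 - 7*x + 10) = (x - 5)*(x - 4)*(x^2 + x - 2) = (x - 5)*(x - 4)*(x + 2)*(x - 1)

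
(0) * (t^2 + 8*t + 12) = 0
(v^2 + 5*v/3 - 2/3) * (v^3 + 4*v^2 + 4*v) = v^5 + 17*v^4/3 + 10*v^3 + 4*v^2 - 8*v/3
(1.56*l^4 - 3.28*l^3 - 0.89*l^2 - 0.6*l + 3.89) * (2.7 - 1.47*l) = -2.2932*l^5 + 9.0336*l^4 - 7.5477*l^3 - 1.521*l^2 - 7.3383*l + 10.503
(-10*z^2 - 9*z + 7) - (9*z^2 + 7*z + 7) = -19*z^2 - 16*z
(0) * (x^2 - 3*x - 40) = 0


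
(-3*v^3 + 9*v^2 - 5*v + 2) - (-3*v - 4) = -3*v^3 + 9*v^2 - 2*v + 6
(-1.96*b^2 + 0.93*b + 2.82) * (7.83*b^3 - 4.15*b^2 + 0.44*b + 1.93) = -15.3468*b^5 + 15.4159*b^4 + 17.3587*b^3 - 15.0766*b^2 + 3.0357*b + 5.4426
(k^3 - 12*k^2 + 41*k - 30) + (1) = k^3 - 12*k^2 + 41*k - 29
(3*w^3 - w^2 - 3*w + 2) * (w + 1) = 3*w^4 + 2*w^3 - 4*w^2 - w + 2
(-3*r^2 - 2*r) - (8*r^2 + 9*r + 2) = -11*r^2 - 11*r - 2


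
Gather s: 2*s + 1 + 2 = 2*s + 3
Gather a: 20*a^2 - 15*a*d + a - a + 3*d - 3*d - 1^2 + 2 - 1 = 20*a^2 - 15*a*d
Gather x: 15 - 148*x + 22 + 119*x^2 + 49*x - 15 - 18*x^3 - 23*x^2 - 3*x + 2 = -18*x^3 + 96*x^2 - 102*x + 24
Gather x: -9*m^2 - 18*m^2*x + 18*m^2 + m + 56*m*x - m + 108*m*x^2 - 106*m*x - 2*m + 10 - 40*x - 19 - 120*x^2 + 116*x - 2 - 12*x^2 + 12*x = 9*m^2 - 2*m + x^2*(108*m - 132) + x*(-18*m^2 - 50*m + 88) - 11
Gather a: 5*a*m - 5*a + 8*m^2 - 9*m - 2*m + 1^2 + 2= a*(5*m - 5) + 8*m^2 - 11*m + 3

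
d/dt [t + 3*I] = 1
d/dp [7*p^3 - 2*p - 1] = 21*p^2 - 2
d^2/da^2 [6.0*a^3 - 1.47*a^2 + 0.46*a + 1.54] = 36.0*a - 2.94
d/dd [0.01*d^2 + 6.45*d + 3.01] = 0.02*d + 6.45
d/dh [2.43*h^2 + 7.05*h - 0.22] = 4.86*h + 7.05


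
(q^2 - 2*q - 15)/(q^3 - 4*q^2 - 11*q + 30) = 1/(q - 2)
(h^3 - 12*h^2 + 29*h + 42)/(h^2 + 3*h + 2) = (h^2 - 13*h + 42)/(h + 2)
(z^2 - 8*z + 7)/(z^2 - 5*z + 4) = (z - 7)/(z - 4)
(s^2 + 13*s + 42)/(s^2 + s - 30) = (s + 7)/(s - 5)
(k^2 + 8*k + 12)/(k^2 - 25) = (k^2 + 8*k + 12)/(k^2 - 25)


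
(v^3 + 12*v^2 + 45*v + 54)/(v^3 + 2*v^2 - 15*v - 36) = (v + 6)/(v - 4)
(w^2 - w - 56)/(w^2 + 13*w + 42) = (w - 8)/(w + 6)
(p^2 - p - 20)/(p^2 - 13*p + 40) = (p + 4)/(p - 8)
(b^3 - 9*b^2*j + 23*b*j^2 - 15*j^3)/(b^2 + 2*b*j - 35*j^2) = (b^2 - 4*b*j + 3*j^2)/(b + 7*j)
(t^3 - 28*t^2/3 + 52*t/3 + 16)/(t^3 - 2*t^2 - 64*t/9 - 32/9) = 3*(t - 6)/(3*t + 4)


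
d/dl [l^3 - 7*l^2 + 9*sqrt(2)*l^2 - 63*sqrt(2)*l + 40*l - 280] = 3*l^2 - 14*l + 18*sqrt(2)*l - 63*sqrt(2) + 40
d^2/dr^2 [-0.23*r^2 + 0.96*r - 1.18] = -0.460000000000000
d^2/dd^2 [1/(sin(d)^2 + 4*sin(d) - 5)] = -(4*sin(d)^3 + 16*sin(d)^2 + 46*sin(d) + 42)/((sin(d) - 1)^2*(sin(d) + 5)^3)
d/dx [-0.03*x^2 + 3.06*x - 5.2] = 3.06 - 0.06*x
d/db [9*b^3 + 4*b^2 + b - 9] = 27*b^2 + 8*b + 1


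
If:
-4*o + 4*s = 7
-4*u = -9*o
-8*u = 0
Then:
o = 0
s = 7/4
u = 0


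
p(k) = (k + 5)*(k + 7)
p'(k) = 2*k + 12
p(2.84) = 77.15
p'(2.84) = 17.68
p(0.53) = 41.64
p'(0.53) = 13.06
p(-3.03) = 7.82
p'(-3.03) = 5.94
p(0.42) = 40.22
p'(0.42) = 12.84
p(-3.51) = 5.20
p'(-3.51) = 4.98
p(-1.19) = 22.14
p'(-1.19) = 9.62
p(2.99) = 79.82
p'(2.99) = 17.98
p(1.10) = 49.41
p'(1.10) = 14.20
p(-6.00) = -1.00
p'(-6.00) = 0.00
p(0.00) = 35.00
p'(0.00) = 12.00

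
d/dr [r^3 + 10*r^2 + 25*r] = 3*r^2 + 20*r + 25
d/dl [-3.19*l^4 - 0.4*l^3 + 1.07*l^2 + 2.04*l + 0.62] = -12.76*l^3 - 1.2*l^2 + 2.14*l + 2.04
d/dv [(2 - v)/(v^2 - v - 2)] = 1/(v^2 + 2*v + 1)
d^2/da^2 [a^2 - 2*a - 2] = 2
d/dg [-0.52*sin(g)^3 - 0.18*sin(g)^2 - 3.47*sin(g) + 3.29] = (-0.36*sin(g) + 0.78*cos(2*g) - 4.25)*cos(g)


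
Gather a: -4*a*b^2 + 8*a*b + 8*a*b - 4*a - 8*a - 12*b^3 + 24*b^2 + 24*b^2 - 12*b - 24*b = a*(-4*b^2 + 16*b - 12) - 12*b^3 + 48*b^2 - 36*b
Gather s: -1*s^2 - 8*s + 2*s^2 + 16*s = s^2 + 8*s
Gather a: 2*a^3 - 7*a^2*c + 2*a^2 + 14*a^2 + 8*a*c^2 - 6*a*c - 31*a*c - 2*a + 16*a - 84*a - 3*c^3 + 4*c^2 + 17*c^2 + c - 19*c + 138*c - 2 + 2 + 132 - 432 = 2*a^3 + a^2*(16 - 7*c) + a*(8*c^2 - 37*c - 70) - 3*c^3 + 21*c^2 + 120*c - 300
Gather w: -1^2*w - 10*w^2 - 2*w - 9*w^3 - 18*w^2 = -9*w^3 - 28*w^2 - 3*w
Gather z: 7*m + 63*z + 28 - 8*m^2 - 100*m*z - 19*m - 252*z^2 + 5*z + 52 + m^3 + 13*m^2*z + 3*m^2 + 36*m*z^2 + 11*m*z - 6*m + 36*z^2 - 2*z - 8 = m^3 - 5*m^2 - 18*m + z^2*(36*m - 216) + z*(13*m^2 - 89*m + 66) + 72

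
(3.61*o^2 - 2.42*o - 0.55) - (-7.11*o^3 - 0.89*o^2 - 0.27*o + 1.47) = 7.11*o^3 + 4.5*o^2 - 2.15*o - 2.02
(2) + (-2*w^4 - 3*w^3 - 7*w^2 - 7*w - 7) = -2*w^4 - 3*w^3 - 7*w^2 - 7*w - 5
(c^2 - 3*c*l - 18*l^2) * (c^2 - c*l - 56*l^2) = c^4 - 4*c^3*l - 71*c^2*l^2 + 186*c*l^3 + 1008*l^4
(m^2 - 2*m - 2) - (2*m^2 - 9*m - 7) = -m^2 + 7*m + 5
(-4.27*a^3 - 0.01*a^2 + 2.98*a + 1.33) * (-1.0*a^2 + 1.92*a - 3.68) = 4.27*a^5 - 8.1884*a^4 + 12.7144*a^3 + 4.4284*a^2 - 8.4128*a - 4.8944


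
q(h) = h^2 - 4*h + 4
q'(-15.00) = -34.00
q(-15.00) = 289.00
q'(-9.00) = -22.00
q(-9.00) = 121.00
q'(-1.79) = -7.58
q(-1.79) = 14.36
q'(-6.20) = -16.40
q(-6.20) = 67.24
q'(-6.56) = -17.12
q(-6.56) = 73.27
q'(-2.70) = -9.40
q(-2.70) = 22.09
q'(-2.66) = -9.32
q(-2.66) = 21.72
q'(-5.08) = -14.16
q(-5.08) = 50.13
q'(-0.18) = -4.36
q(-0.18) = 4.75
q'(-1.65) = -7.30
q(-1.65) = 13.32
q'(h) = 2*h - 4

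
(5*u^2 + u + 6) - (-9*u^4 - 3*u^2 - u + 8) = 9*u^4 + 8*u^2 + 2*u - 2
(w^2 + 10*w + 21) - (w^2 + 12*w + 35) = -2*w - 14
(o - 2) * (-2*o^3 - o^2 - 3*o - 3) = -2*o^4 + 3*o^3 - o^2 + 3*o + 6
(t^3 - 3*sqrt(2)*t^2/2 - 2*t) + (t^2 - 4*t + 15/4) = t^3 - 3*sqrt(2)*t^2/2 + t^2 - 6*t + 15/4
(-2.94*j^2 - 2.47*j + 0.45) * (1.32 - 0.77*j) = 2.2638*j^3 - 1.9789*j^2 - 3.6069*j + 0.594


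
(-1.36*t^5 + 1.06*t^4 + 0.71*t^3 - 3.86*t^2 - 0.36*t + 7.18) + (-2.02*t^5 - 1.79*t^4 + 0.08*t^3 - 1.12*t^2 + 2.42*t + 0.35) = -3.38*t^5 - 0.73*t^4 + 0.79*t^3 - 4.98*t^2 + 2.06*t + 7.53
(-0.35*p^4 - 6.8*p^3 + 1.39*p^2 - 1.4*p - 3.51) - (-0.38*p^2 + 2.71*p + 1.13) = -0.35*p^4 - 6.8*p^3 + 1.77*p^2 - 4.11*p - 4.64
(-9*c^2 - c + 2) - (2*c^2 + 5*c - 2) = -11*c^2 - 6*c + 4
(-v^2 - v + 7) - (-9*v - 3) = -v^2 + 8*v + 10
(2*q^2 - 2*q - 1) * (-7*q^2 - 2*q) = -14*q^4 + 10*q^3 + 11*q^2 + 2*q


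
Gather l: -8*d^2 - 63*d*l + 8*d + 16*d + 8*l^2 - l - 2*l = -8*d^2 + 24*d + 8*l^2 + l*(-63*d - 3)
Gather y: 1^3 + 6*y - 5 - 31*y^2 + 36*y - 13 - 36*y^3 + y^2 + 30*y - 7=-36*y^3 - 30*y^2 + 72*y - 24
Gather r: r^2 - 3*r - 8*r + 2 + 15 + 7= r^2 - 11*r + 24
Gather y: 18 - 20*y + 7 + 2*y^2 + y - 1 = 2*y^2 - 19*y + 24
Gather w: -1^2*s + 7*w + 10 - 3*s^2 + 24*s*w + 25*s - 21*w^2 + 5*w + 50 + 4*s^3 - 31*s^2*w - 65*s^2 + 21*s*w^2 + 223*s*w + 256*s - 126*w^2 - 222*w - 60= 4*s^3 - 68*s^2 + 280*s + w^2*(21*s - 147) + w*(-31*s^2 + 247*s - 210)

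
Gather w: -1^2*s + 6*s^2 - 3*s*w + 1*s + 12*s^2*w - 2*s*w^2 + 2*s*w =6*s^2 - 2*s*w^2 + w*(12*s^2 - s)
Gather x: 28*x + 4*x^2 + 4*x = 4*x^2 + 32*x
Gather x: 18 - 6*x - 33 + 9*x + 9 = 3*x - 6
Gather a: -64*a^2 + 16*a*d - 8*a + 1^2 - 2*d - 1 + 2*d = -64*a^2 + a*(16*d - 8)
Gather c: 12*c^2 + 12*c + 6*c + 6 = 12*c^2 + 18*c + 6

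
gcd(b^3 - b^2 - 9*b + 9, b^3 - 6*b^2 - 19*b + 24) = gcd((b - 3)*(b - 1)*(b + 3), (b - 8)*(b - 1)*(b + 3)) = b^2 + 2*b - 3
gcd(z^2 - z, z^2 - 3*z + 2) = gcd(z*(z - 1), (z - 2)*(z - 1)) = z - 1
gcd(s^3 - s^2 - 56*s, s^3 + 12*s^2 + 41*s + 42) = s + 7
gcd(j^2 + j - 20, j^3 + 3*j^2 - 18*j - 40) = j^2 + j - 20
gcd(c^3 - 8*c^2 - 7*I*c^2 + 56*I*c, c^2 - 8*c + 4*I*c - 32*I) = c - 8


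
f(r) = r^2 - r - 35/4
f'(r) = 2*r - 1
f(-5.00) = 21.25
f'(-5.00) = -11.00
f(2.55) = -4.80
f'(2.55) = 4.10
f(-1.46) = -5.16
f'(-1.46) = -3.92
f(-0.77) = -7.39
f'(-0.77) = -2.54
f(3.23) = -1.55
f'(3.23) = 5.46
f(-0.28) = -8.39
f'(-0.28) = -1.56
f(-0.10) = -8.64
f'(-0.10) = -1.20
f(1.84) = -7.20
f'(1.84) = 2.68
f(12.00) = 123.25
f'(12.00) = 23.00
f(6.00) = 21.25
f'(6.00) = 11.00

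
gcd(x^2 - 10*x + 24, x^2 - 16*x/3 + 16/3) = x - 4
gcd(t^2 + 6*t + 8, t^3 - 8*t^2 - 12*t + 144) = t + 4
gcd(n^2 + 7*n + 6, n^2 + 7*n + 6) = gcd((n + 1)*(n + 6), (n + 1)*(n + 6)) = n^2 + 7*n + 6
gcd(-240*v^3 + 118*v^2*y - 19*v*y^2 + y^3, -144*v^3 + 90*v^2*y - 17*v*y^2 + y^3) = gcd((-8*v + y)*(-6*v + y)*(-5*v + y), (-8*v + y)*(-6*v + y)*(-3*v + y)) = 48*v^2 - 14*v*y + y^2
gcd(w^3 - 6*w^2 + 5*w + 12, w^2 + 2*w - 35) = 1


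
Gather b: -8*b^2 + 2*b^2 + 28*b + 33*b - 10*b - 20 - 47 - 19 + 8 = -6*b^2 + 51*b - 78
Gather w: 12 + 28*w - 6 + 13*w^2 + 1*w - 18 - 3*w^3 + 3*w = -3*w^3 + 13*w^2 + 32*w - 12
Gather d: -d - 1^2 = -d - 1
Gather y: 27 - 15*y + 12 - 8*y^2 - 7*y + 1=-8*y^2 - 22*y + 40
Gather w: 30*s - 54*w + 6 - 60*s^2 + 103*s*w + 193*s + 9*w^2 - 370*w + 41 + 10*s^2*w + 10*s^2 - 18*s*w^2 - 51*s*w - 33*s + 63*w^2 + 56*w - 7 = -50*s^2 + 190*s + w^2*(72 - 18*s) + w*(10*s^2 + 52*s - 368) + 40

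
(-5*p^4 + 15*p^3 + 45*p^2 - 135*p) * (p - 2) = -5*p^5 + 25*p^4 + 15*p^3 - 225*p^2 + 270*p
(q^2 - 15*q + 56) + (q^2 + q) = 2*q^2 - 14*q + 56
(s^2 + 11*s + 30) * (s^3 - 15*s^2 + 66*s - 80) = s^5 - 4*s^4 - 69*s^3 + 196*s^2 + 1100*s - 2400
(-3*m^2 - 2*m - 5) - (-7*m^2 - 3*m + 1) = 4*m^2 + m - 6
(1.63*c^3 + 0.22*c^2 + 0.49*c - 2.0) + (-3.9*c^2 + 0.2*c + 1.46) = 1.63*c^3 - 3.68*c^2 + 0.69*c - 0.54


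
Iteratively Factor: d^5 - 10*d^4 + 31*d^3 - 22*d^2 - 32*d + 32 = (d - 1)*(d^4 - 9*d^3 + 22*d^2 - 32) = (d - 1)*(d + 1)*(d^3 - 10*d^2 + 32*d - 32) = (d - 2)*(d - 1)*(d + 1)*(d^2 - 8*d + 16) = (d - 4)*(d - 2)*(d - 1)*(d + 1)*(d - 4)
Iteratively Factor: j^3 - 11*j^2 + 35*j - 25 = (j - 5)*(j^2 - 6*j + 5) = (j - 5)*(j - 1)*(j - 5)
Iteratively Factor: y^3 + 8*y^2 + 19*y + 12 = (y + 3)*(y^2 + 5*y + 4) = (y + 1)*(y + 3)*(y + 4)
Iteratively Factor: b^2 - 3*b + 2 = (b - 1)*(b - 2)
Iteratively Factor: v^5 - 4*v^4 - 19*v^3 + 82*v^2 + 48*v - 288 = (v - 3)*(v^4 - v^3 - 22*v^2 + 16*v + 96) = (v - 3)*(v + 4)*(v^3 - 5*v^2 - 2*v + 24) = (v - 3)*(v + 2)*(v + 4)*(v^2 - 7*v + 12) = (v - 4)*(v - 3)*(v + 2)*(v + 4)*(v - 3)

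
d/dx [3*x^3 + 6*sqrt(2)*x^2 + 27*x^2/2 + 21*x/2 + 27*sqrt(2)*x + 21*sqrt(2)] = 9*x^2 + 12*sqrt(2)*x + 27*x + 21/2 + 27*sqrt(2)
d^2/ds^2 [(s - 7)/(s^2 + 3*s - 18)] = 2*((4 - 3*s)*(s^2 + 3*s - 18) + (s - 7)*(2*s + 3)^2)/(s^2 + 3*s - 18)^3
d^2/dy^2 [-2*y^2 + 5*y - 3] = -4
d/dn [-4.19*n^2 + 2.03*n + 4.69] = 2.03 - 8.38*n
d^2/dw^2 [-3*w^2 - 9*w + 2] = -6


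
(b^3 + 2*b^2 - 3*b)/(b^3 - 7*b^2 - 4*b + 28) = b*(b^2 + 2*b - 3)/(b^3 - 7*b^2 - 4*b + 28)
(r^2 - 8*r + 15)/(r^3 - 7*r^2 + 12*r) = (r - 5)/(r*(r - 4))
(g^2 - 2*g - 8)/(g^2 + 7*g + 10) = (g - 4)/(g + 5)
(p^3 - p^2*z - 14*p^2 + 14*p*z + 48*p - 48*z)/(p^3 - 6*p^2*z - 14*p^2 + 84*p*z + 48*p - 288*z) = (-p + z)/(-p + 6*z)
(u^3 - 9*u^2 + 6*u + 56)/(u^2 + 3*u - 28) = (u^2 - 5*u - 14)/(u + 7)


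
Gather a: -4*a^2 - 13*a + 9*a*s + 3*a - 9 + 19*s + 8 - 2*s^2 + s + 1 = -4*a^2 + a*(9*s - 10) - 2*s^2 + 20*s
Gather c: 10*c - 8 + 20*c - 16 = 30*c - 24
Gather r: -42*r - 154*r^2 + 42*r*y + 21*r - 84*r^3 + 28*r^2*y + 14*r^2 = -84*r^3 + r^2*(28*y - 140) + r*(42*y - 21)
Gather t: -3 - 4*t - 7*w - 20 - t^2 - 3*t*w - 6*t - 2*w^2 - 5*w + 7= -t^2 + t*(-3*w - 10) - 2*w^2 - 12*w - 16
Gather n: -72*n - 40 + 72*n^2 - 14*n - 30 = 72*n^2 - 86*n - 70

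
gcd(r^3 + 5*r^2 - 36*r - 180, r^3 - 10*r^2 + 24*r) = r - 6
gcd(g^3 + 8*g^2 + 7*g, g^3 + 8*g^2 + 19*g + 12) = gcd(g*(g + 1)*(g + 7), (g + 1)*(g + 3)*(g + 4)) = g + 1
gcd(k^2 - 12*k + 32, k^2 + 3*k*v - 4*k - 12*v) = k - 4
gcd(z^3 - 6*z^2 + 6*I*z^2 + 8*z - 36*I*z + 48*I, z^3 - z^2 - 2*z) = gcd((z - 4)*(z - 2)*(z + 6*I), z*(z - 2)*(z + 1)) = z - 2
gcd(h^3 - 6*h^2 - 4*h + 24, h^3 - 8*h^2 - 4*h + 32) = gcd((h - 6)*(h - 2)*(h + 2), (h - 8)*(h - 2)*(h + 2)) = h^2 - 4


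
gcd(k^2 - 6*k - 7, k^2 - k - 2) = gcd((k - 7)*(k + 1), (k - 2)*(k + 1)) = k + 1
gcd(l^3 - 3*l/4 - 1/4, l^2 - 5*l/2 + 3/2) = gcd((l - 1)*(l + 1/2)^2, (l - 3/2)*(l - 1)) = l - 1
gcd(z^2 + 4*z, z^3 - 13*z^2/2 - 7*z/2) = z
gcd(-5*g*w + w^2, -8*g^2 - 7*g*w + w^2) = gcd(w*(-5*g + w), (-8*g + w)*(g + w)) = 1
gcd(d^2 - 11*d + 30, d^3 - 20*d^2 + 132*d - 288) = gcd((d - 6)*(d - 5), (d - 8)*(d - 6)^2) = d - 6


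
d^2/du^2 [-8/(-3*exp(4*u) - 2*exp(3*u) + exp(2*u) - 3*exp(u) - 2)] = 8*((-48*exp(3*u) - 18*exp(2*u) + 4*exp(u) - 3)*(3*exp(4*u) + 2*exp(3*u) - exp(2*u) + 3*exp(u) + 2) + 2*(12*exp(3*u) + 6*exp(2*u) - 2*exp(u) + 3)^2*exp(u))*exp(u)/(3*exp(4*u) + 2*exp(3*u) - exp(2*u) + 3*exp(u) + 2)^3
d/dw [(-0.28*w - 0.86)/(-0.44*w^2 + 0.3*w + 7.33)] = (0.1232*w^2 - 0.084*w - (0.28*w + 0.86)*(0.88*w - 0.3) - 2.0524)/(-0.44*w^2 + 0.3*w + 7.33)^2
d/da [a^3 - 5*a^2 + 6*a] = 3*a^2 - 10*a + 6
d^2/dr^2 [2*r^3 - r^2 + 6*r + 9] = 12*r - 2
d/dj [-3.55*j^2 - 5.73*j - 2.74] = -7.1*j - 5.73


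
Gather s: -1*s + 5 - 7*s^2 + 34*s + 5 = -7*s^2 + 33*s + 10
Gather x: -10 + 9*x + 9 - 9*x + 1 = 0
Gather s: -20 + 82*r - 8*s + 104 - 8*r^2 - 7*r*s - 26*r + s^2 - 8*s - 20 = -8*r^2 + 56*r + s^2 + s*(-7*r - 16) + 64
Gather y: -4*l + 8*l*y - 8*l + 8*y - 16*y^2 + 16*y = -12*l - 16*y^2 + y*(8*l + 24)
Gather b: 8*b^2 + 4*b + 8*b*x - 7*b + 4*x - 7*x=8*b^2 + b*(8*x - 3) - 3*x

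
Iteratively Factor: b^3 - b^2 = (b)*(b^2 - b) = b*(b - 1)*(b)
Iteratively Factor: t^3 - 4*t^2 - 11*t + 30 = (t - 5)*(t^2 + t - 6) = (t - 5)*(t - 2)*(t + 3)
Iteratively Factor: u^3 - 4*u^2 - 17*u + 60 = (u - 3)*(u^2 - u - 20) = (u - 5)*(u - 3)*(u + 4)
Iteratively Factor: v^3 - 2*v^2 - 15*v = (v - 5)*(v^2 + 3*v) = v*(v - 5)*(v + 3)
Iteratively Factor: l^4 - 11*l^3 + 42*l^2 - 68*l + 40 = (l - 2)*(l^3 - 9*l^2 + 24*l - 20) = (l - 2)^2*(l^2 - 7*l + 10) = (l - 2)^3*(l - 5)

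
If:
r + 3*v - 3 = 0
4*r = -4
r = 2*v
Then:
No Solution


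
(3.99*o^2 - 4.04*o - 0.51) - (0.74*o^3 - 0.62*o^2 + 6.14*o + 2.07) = -0.74*o^3 + 4.61*o^2 - 10.18*o - 2.58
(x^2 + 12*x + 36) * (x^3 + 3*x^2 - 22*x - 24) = x^5 + 15*x^4 + 50*x^3 - 180*x^2 - 1080*x - 864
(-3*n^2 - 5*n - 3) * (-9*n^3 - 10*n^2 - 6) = 27*n^5 + 75*n^4 + 77*n^3 + 48*n^2 + 30*n + 18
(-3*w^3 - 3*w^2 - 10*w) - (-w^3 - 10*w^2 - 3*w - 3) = -2*w^3 + 7*w^2 - 7*w + 3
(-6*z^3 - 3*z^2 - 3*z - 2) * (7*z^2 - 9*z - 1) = -42*z^5 + 33*z^4 + 12*z^3 + 16*z^2 + 21*z + 2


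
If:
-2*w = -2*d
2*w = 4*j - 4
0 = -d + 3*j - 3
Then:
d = 0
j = 1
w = 0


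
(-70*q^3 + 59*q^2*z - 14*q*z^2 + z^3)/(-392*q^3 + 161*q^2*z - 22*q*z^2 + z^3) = (10*q^2 - 7*q*z + z^2)/(56*q^2 - 15*q*z + z^2)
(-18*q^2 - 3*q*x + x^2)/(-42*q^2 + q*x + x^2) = (3*q + x)/(7*q + x)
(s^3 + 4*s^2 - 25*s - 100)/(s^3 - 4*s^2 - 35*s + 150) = (s^2 + 9*s + 20)/(s^2 + s - 30)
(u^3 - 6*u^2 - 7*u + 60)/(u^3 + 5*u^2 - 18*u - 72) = (u - 5)/(u + 6)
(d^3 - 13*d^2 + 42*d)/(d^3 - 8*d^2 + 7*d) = (d - 6)/(d - 1)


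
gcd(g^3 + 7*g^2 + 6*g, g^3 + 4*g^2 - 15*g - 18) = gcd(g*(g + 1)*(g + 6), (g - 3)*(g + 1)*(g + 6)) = g^2 + 7*g + 6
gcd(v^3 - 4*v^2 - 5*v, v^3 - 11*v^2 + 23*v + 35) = v^2 - 4*v - 5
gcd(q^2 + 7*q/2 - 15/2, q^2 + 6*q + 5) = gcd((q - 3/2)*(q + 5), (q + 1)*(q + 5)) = q + 5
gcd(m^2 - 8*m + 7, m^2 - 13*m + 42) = m - 7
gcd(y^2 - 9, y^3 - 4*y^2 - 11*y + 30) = y + 3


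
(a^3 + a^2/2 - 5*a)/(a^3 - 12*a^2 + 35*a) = (a^2 + a/2 - 5)/(a^2 - 12*a + 35)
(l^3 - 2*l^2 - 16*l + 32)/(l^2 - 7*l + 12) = (l^2 + 2*l - 8)/(l - 3)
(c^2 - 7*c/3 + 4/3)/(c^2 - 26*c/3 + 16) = (3*c^2 - 7*c + 4)/(3*c^2 - 26*c + 48)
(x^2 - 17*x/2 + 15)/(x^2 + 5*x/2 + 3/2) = (2*x^2 - 17*x + 30)/(2*x^2 + 5*x + 3)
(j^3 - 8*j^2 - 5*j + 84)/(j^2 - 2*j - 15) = (j^2 - 11*j + 28)/(j - 5)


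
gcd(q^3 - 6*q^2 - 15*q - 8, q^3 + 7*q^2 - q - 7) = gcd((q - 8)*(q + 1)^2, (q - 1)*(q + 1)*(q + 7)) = q + 1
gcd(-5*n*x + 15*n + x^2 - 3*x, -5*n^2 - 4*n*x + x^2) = -5*n + x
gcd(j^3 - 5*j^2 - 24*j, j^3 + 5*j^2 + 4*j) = j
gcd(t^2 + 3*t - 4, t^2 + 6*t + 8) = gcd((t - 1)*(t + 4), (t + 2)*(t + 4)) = t + 4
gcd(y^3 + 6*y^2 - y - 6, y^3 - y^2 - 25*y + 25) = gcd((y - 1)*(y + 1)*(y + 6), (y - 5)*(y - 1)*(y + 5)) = y - 1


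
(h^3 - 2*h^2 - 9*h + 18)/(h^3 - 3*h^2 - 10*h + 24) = (h - 3)/(h - 4)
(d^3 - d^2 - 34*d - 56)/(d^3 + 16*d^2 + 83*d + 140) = (d^2 - 5*d - 14)/(d^2 + 12*d + 35)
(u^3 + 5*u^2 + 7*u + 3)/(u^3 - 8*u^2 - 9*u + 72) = (u^2 + 2*u + 1)/(u^2 - 11*u + 24)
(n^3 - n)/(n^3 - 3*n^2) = (n^2 - 1)/(n*(n - 3))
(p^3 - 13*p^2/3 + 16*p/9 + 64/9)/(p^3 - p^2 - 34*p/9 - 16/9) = (3*p - 8)/(3*p + 2)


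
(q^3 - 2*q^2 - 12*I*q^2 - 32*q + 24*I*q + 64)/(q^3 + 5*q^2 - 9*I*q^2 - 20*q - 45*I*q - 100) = (q^2 + q*(-2 - 8*I) + 16*I)/(q^2 + q*(5 - 5*I) - 25*I)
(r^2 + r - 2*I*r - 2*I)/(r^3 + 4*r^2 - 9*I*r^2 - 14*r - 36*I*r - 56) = (r + 1)/(r^2 + r*(4 - 7*I) - 28*I)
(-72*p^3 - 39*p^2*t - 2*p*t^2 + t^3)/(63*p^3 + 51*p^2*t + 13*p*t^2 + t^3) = (-8*p + t)/(7*p + t)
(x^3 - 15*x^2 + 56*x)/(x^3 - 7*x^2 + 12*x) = (x^2 - 15*x + 56)/(x^2 - 7*x + 12)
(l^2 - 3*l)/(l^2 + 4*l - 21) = l/(l + 7)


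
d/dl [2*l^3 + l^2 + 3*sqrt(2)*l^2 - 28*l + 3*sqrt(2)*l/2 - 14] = 6*l^2 + 2*l + 6*sqrt(2)*l - 28 + 3*sqrt(2)/2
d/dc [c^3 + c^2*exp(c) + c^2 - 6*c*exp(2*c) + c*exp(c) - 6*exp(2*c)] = c^2*exp(c) + 3*c^2 - 12*c*exp(2*c) + 3*c*exp(c) + 2*c - 18*exp(2*c) + exp(c)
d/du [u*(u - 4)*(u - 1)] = 3*u^2 - 10*u + 4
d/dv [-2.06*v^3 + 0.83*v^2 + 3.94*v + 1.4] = -6.18*v^2 + 1.66*v + 3.94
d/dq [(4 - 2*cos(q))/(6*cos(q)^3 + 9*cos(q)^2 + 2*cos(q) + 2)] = 24*(-4*cos(q)^3 + 9*cos(q)^2 + 12*cos(q) + 2)*sin(q)/(13*cos(q) + 9*cos(2*q) + 3*cos(3*q) + 13)^2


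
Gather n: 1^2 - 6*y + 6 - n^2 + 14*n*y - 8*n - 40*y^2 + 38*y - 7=-n^2 + n*(14*y - 8) - 40*y^2 + 32*y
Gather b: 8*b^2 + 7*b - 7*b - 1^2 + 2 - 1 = 8*b^2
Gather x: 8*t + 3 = 8*t + 3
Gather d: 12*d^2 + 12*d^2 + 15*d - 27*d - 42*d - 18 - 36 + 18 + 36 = 24*d^2 - 54*d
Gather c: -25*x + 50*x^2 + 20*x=50*x^2 - 5*x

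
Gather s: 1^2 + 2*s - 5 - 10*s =-8*s - 4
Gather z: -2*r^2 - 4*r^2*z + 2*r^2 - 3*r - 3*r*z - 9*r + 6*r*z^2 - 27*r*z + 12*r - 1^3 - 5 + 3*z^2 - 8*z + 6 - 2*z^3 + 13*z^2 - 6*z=-2*z^3 + z^2*(6*r + 16) + z*(-4*r^2 - 30*r - 14)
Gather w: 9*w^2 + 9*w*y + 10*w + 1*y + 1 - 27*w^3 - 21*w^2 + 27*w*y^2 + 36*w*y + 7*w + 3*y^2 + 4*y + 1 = -27*w^3 - 12*w^2 + w*(27*y^2 + 45*y + 17) + 3*y^2 + 5*y + 2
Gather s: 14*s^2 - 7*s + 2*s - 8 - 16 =14*s^2 - 5*s - 24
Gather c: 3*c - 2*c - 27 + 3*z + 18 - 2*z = c + z - 9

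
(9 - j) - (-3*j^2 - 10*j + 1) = 3*j^2 + 9*j + 8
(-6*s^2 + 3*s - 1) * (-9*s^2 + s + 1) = 54*s^4 - 33*s^3 + 6*s^2 + 2*s - 1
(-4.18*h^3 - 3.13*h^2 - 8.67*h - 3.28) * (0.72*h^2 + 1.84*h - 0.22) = -3.0096*h^5 - 9.9448*h^4 - 11.082*h^3 - 17.6258*h^2 - 4.1278*h + 0.7216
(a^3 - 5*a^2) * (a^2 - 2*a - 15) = a^5 - 7*a^4 - 5*a^3 + 75*a^2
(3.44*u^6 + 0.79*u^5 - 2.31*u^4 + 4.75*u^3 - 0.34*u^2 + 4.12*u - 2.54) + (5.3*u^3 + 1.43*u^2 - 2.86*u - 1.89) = 3.44*u^6 + 0.79*u^5 - 2.31*u^4 + 10.05*u^3 + 1.09*u^2 + 1.26*u - 4.43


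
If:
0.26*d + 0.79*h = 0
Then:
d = -3.03846153846154*h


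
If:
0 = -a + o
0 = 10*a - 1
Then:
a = 1/10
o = 1/10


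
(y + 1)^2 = y^2 + 2*y + 1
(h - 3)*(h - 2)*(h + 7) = h^3 + 2*h^2 - 29*h + 42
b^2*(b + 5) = b^3 + 5*b^2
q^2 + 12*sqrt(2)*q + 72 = (q + 6*sqrt(2))^2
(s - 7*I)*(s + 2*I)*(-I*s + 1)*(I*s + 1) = s^4 - 5*I*s^3 + 15*s^2 - 5*I*s + 14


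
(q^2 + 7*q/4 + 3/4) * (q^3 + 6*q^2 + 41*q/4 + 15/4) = q^5 + 31*q^4/4 + 43*q^3/2 + 419*q^2/16 + 57*q/4 + 45/16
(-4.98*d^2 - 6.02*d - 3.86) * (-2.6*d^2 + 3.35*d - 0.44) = 12.948*d^4 - 1.031*d^3 - 7.9398*d^2 - 10.2822*d + 1.6984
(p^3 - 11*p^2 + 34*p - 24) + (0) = p^3 - 11*p^2 + 34*p - 24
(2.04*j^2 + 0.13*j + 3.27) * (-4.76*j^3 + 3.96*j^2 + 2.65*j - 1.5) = -9.7104*j^5 + 7.4596*j^4 - 9.6444*j^3 + 10.2337*j^2 + 8.4705*j - 4.905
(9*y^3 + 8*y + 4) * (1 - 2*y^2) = -18*y^5 - 7*y^3 - 8*y^2 + 8*y + 4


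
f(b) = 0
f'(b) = 0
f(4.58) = 0.00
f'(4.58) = 0.00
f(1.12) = 0.00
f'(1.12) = 0.00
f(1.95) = 0.00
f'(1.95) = 0.00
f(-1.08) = 0.00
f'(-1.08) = 0.00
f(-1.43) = 0.00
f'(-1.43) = 0.00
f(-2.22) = 0.00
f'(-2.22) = 0.00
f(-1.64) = 0.00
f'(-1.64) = 0.00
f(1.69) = 0.00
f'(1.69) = 0.00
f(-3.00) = 0.00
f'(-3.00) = 0.00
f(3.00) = 0.00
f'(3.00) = 0.00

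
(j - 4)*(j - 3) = j^2 - 7*j + 12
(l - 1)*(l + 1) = l^2 - 1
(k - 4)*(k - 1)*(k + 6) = k^3 + k^2 - 26*k + 24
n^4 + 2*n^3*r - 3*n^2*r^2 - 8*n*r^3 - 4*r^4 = (n - 2*r)*(n + r)^2*(n + 2*r)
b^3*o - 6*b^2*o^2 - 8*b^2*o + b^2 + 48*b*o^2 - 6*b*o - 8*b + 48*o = (b - 8)*(b - 6*o)*(b*o + 1)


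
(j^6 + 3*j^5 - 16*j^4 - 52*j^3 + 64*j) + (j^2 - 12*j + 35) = j^6 + 3*j^5 - 16*j^4 - 52*j^3 + j^2 + 52*j + 35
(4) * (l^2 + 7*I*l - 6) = 4*l^2 + 28*I*l - 24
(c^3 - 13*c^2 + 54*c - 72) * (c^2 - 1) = c^5 - 13*c^4 + 53*c^3 - 59*c^2 - 54*c + 72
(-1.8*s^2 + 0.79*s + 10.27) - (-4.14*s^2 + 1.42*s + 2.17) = 2.34*s^2 - 0.63*s + 8.1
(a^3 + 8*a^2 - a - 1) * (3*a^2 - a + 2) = 3*a^5 + 23*a^4 - 9*a^3 + 14*a^2 - a - 2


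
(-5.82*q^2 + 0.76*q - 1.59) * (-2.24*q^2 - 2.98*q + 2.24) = 13.0368*q^4 + 15.6412*q^3 - 11.74*q^2 + 6.4406*q - 3.5616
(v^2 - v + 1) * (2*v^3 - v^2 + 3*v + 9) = 2*v^5 - 3*v^4 + 6*v^3 + 5*v^2 - 6*v + 9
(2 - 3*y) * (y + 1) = -3*y^2 - y + 2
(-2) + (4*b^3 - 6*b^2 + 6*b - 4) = 4*b^3 - 6*b^2 + 6*b - 6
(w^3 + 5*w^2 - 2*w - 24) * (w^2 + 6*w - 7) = w^5 + 11*w^4 + 21*w^3 - 71*w^2 - 130*w + 168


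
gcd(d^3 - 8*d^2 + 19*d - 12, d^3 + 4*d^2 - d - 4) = d - 1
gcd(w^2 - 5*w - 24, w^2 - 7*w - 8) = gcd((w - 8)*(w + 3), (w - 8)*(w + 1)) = w - 8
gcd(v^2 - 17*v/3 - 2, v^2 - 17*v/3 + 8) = 1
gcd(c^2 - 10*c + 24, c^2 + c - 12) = 1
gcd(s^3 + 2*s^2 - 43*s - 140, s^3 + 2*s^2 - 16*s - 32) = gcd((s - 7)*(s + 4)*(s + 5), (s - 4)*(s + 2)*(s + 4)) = s + 4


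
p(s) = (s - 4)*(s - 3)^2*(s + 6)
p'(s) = (s - 4)*(s - 3)^2 + (s - 4)*(s + 6)*(2*s - 6) + (s - 3)^2*(s + 6) = 4*s^3 - 12*s^2 - 54*s + 162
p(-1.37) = -474.81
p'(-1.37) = 203.17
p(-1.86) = -573.02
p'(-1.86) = 195.19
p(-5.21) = -490.43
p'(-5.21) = -448.07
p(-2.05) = -609.45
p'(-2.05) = 187.81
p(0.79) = -106.45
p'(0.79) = 113.82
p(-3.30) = -782.29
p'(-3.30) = 65.77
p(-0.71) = -342.94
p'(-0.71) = 192.86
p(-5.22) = -485.92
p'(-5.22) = -452.05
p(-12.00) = 21600.00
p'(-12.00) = -7830.00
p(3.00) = 0.00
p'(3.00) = 0.00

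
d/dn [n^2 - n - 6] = 2*n - 1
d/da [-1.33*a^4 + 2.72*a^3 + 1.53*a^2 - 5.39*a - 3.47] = -5.32*a^3 + 8.16*a^2 + 3.06*a - 5.39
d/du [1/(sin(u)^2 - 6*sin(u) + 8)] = 2*(3 - sin(u))*cos(u)/(sin(u)^2 - 6*sin(u) + 8)^2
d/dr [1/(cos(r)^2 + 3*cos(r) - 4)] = (2*cos(r) + 3)*sin(r)/(cos(r)^2 + 3*cos(r) - 4)^2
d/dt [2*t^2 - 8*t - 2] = 4*t - 8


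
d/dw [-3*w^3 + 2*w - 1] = 2 - 9*w^2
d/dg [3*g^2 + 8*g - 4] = 6*g + 8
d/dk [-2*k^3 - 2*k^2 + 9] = 2*k*(-3*k - 2)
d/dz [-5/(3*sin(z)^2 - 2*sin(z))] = 10*(3/tan(z) - cos(z)/sin(z)^2)/(3*sin(z) - 2)^2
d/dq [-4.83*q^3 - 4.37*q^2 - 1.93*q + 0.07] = -14.49*q^2 - 8.74*q - 1.93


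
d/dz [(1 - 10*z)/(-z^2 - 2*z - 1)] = 2*(6 - 5*z)/(z^3 + 3*z^2 + 3*z + 1)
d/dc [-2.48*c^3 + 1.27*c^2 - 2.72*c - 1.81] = -7.44*c^2 + 2.54*c - 2.72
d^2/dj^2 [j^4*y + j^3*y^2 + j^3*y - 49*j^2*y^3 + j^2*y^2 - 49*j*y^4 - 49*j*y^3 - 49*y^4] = 2*y*(6*j^2 + 3*j*y + 3*j - 49*y^2 + y)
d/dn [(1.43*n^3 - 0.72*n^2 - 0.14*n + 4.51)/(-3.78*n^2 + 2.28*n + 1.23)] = (-5.4054*n^4 + 6.5208*n^3 + 3.1059*n^2 + 32.3244*n - 10.455)/(14.2884*n^4 - 17.2368*n^3 - 4.1004*n^2 + 5.6088*n + 1.5129)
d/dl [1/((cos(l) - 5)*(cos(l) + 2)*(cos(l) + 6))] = (-3*sin(l)^2 + 6*cos(l) - 25)*sin(l)/((cos(l) - 5)^2*(cos(l) + 2)^2*(cos(l) + 6)^2)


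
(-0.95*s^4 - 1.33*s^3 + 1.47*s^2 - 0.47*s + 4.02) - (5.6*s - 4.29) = -0.95*s^4 - 1.33*s^3 + 1.47*s^2 - 6.07*s + 8.31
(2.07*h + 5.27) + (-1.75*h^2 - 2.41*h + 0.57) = -1.75*h^2 - 0.34*h + 5.84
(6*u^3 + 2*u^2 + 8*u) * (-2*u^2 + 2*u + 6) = -12*u^5 + 8*u^4 + 24*u^3 + 28*u^2 + 48*u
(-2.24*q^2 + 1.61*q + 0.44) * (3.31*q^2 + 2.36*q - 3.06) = -7.4144*q^4 + 0.0427*q^3 + 12.1104*q^2 - 3.8882*q - 1.3464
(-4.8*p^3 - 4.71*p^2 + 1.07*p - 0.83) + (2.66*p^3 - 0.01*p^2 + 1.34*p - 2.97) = -2.14*p^3 - 4.72*p^2 + 2.41*p - 3.8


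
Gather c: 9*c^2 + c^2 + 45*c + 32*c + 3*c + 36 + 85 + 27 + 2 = 10*c^2 + 80*c + 150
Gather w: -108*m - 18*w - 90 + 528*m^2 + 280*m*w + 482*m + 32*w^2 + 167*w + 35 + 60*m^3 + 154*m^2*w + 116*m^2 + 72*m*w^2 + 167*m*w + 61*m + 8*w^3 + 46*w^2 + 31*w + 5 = 60*m^3 + 644*m^2 + 435*m + 8*w^3 + w^2*(72*m + 78) + w*(154*m^2 + 447*m + 180) - 50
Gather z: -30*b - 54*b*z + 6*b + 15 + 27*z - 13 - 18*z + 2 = -24*b + z*(9 - 54*b) + 4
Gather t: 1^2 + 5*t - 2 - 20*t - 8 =-15*t - 9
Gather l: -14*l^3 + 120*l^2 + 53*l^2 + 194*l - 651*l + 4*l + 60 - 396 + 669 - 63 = -14*l^3 + 173*l^2 - 453*l + 270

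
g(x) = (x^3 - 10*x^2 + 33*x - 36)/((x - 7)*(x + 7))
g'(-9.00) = -18.66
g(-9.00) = -58.50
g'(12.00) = 0.65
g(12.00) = 6.82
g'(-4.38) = -10.47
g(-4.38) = 15.31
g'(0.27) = -0.56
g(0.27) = 0.57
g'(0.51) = -0.47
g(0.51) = 0.44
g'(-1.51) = -1.65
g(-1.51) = 2.40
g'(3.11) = 0.00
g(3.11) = 0.00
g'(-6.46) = -268.47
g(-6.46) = 128.79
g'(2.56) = -0.03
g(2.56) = 0.01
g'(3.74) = -0.00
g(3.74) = 0.00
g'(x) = (3*x^2 - 20*x + 33)/((x - 7)*(x + 7)) - (x^3 - 10*x^2 + 33*x - 36)/((x - 7)*(x + 7)^2) - (x^3 - 10*x^2 + 33*x - 36)/((x - 7)^2*(x + 7))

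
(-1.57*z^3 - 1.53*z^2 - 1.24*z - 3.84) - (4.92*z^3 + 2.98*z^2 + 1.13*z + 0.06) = -6.49*z^3 - 4.51*z^2 - 2.37*z - 3.9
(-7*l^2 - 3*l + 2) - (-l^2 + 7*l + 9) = -6*l^2 - 10*l - 7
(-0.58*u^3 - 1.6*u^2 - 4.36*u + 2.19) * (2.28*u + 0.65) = -1.3224*u^4 - 4.025*u^3 - 10.9808*u^2 + 2.1592*u + 1.4235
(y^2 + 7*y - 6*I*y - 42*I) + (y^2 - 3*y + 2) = 2*y^2 + 4*y - 6*I*y + 2 - 42*I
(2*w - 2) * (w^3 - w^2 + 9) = 2*w^4 - 4*w^3 + 2*w^2 + 18*w - 18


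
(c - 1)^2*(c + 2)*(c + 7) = c^4 + 7*c^3 - 3*c^2 - 19*c + 14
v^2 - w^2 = (v - w)*(v + w)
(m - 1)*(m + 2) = m^2 + m - 2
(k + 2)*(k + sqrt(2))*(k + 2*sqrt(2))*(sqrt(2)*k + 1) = sqrt(2)*k^4 + 2*sqrt(2)*k^3 + 7*k^3 + 7*sqrt(2)*k^2 + 14*k^2 + 4*k + 14*sqrt(2)*k + 8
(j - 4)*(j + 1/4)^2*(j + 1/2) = j^4 - 3*j^3 - 59*j^2/16 - 39*j/32 - 1/8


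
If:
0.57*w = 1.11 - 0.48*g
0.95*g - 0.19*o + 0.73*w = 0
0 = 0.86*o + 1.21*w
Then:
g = -17.63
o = -23.63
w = 16.80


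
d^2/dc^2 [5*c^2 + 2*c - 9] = 10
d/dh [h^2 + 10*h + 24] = 2*h + 10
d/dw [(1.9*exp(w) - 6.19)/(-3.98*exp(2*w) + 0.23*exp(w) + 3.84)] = (7.562*exp(2*w) - 49.2724*exp(w) + 8.7197)*exp(w)/(15.8404*exp(4*w) - 1.8308*exp(3*w) - 30.5135*exp(2*w) + 1.7664*exp(w) + 14.7456)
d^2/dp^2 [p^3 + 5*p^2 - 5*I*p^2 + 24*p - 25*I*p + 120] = 6*p + 10 - 10*I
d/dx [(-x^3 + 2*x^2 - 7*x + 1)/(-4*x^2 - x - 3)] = (4*x^4 + 2*x^3 - 21*x^2 - 4*x + 22)/(16*x^4 + 8*x^3 + 25*x^2 + 6*x + 9)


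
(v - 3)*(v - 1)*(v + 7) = v^3 + 3*v^2 - 25*v + 21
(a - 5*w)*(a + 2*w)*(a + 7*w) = a^3 + 4*a^2*w - 31*a*w^2 - 70*w^3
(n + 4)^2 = n^2 + 8*n + 16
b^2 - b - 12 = (b - 4)*(b + 3)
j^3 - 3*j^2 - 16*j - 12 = (j - 6)*(j + 1)*(j + 2)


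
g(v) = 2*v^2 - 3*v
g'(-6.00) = -27.00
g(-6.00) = 90.00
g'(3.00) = 9.00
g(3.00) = 9.00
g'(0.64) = -0.44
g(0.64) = -1.10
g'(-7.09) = -31.36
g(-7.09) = 121.81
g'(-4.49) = -20.96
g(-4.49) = 53.79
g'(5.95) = 20.80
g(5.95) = 52.96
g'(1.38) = 2.52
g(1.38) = -0.33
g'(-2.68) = -13.72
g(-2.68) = 22.40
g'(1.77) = 4.08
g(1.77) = 0.96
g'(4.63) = 15.52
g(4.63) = 28.98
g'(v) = 4*v - 3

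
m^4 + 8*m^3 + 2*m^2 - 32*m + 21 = (m - 1)^2*(m + 3)*(m + 7)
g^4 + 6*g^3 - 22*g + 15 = (g - 1)^2*(g + 3)*(g + 5)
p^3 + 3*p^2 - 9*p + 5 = (p - 1)^2*(p + 5)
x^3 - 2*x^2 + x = x*(x - 1)^2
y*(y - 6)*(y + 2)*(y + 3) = y^4 - y^3 - 24*y^2 - 36*y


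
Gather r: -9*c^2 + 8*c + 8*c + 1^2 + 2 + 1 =-9*c^2 + 16*c + 4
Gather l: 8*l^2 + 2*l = 8*l^2 + 2*l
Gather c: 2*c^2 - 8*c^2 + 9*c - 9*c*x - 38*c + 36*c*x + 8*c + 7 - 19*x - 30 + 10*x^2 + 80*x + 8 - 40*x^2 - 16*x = -6*c^2 + c*(27*x - 21) - 30*x^2 + 45*x - 15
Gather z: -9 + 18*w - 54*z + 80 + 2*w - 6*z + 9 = 20*w - 60*z + 80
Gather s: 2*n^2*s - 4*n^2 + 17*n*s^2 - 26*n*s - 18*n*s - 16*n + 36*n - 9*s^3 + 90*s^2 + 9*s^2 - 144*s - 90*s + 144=-4*n^2 + 20*n - 9*s^3 + s^2*(17*n + 99) + s*(2*n^2 - 44*n - 234) + 144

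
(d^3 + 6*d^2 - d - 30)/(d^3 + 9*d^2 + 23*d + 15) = (d - 2)/(d + 1)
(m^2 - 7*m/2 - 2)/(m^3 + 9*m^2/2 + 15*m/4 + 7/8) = 4*(m - 4)/(4*m^2 + 16*m + 7)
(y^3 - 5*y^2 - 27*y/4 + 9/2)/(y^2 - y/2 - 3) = (y^2 - 13*y/2 + 3)/(y - 2)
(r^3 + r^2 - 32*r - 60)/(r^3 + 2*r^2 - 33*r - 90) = (r + 2)/(r + 3)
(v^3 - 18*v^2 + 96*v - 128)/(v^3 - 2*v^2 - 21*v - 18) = (-v^3 + 18*v^2 - 96*v + 128)/(-v^3 + 2*v^2 + 21*v + 18)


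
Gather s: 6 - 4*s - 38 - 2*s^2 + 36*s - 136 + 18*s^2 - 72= 16*s^2 + 32*s - 240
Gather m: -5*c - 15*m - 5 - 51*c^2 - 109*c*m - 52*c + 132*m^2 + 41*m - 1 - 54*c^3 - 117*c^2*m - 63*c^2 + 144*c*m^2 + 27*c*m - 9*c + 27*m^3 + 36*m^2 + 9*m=-54*c^3 - 114*c^2 - 66*c + 27*m^3 + m^2*(144*c + 168) + m*(-117*c^2 - 82*c + 35) - 6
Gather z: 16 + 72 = 88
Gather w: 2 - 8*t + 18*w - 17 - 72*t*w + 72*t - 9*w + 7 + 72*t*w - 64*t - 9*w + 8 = 0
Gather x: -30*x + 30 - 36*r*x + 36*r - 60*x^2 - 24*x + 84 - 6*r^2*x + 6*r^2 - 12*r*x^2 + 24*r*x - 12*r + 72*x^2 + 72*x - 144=6*r^2 + 24*r + x^2*(12 - 12*r) + x*(-6*r^2 - 12*r + 18) - 30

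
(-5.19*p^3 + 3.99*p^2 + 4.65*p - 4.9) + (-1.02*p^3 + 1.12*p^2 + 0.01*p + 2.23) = -6.21*p^3 + 5.11*p^2 + 4.66*p - 2.67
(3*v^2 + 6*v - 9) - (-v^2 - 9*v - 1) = 4*v^2 + 15*v - 8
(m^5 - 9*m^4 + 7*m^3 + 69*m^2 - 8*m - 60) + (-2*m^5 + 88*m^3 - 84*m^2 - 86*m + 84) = -m^5 - 9*m^4 + 95*m^3 - 15*m^2 - 94*m + 24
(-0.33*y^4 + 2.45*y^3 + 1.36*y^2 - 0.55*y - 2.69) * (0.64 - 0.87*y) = 0.2871*y^5 - 2.3427*y^4 + 0.3848*y^3 + 1.3489*y^2 + 1.9883*y - 1.7216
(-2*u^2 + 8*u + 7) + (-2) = -2*u^2 + 8*u + 5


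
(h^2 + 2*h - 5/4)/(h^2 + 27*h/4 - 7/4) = (4*h^2 + 8*h - 5)/(4*h^2 + 27*h - 7)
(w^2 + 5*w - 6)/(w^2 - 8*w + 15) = (w^2 + 5*w - 6)/(w^2 - 8*w + 15)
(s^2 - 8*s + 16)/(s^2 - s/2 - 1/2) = 2*(-s^2 + 8*s - 16)/(-2*s^2 + s + 1)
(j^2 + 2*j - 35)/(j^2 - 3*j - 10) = (j + 7)/(j + 2)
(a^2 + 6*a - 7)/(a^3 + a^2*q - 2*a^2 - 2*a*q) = (a^2 + 6*a - 7)/(a*(a^2 + a*q - 2*a - 2*q))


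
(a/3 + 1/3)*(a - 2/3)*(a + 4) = a^3/3 + 13*a^2/9 + 2*a/9 - 8/9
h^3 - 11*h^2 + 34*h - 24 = (h - 6)*(h - 4)*(h - 1)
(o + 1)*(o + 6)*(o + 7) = o^3 + 14*o^2 + 55*o + 42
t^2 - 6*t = t*(t - 6)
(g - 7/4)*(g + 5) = g^2 + 13*g/4 - 35/4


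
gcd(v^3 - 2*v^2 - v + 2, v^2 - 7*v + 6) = v - 1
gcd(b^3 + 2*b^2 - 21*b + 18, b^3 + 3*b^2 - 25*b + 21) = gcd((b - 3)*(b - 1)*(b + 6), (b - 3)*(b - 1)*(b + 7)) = b^2 - 4*b + 3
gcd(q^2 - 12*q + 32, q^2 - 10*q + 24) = q - 4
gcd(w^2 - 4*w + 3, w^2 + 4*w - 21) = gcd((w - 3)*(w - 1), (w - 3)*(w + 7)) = w - 3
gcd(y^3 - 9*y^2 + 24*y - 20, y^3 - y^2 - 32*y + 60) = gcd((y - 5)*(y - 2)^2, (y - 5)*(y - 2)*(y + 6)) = y^2 - 7*y + 10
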